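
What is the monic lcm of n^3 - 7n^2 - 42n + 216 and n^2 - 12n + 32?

n^4 - 15n^3 + 14n^2 + 552n - 1728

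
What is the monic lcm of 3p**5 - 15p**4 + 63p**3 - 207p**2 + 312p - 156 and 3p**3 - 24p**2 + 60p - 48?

Apply the Euclidean algorithm:
  3p**5 - 15p**4 + 63p**3 - 207p**2 + 312p - 156 = (p**2 + 3p + 25)(3p**3 - 24p**2 + 60p - 48) + (261p**2 - 1044p + 1044)
  3p**3 - 24p**2 + 60p - 48 = ((1/87)p - 4/87)(261p**2 - 1044p + 1044) + (0)
Last nonzero remainder: 261p**2 - 1044p + 1044. Dividing through by 261 gives the monic gcd p**2 - 4p + 4.
Then lcm(f, g) = f·g / gcd(f, g); expanding and making the result monic gives the answer.

p**6 - 9p**5 + 41p**4 - 153p**3 + 380p**2 - 468p + 208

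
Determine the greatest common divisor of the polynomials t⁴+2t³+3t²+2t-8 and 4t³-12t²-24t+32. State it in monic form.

t²+t-2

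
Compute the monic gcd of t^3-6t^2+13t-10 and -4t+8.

By polynomial division,
  t^3-6t^2+13t-10 = (-(1/4)t^2+t-5/4)(-4t+8) + (0)
Last nonzero remainder: -4t+8. Dividing through by -4 gives the monic gcd t-2.

t-2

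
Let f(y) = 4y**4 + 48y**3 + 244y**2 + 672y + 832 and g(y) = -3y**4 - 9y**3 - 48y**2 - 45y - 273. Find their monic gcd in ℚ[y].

y**2 + 4y + 13

Repeated division with remainder:
  4y**4 + 48y**3 + 244y**2 + 672y + 832 = (-4/3)(-3y**4 - 9y**3 - 48y**2 - 45y - 273) + (36y**3 + 180y**2 + 612y + 468)
  -3y**4 - 9y**3 - 48y**2 - 45y - 273 = (-(1/12)y + 1/6)(36y**3 + 180y**2 + 612y + 468) + (-27y**2 - 108y - 351)
  36y**3 + 180y**2 + 612y + 468 = (-(4/3)y - 4/3)(-27y**2 - 108y - 351) + (0)
Last nonzero remainder: -27y**2 - 108y - 351. Dividing through by -27 gives the monic gcd y**2 + 4y + 13.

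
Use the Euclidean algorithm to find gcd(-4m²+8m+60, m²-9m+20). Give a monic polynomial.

m-5

By polynomial division,
  -4m²+8m+60 = (-4)(m²-9m+20) + (-28m+140)
  m²-9m+20 = (-(1/28)m+1/7)(-28m+140) + (0)
Last nonzero remainder: -28m+140. Dividing through by -28 gives the monic gcd m-5.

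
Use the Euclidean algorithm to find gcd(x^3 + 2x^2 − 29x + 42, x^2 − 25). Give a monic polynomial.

1

Apply the Euclidean algorithm:
  x^3 + 2x^2 − 29x + 42 = (x + 2)(x^2 − 25) + (−4x + 92)
  x^2 − 25 = (−(1/4)x − 23/4)(−4x + 92) + (504)
  −4x + 92 = (−(1/126)x + 23/126)(504) + (0)
The last nonzero remainder is the constant 504, so the polynomials are coprime and gcd = 1.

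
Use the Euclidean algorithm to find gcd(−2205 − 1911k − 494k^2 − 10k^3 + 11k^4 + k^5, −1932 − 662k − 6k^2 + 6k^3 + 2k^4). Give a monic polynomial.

−21 − 4k + k^2

Apply the Euclidean algorithm:
  k^5 + 11k^4 − 10k^3 − 494k^2 − 1911k − 2205 = ((1/2)k + 4)(2k^4 + 6k^3 − 6k^2 − 662k − 1932) + (−31k^3 − 139k^2 + 1703k + 5523)
  2k^4 + 6k^3 − 6k^2 − 662k − 1932 = (−(2/31)k + 92/961)(−31k^3 − 139k^2 + 1703k + 5523) + ((112608/961)k^2 − (450432/961)k − 2364768/961)
  −31k^3 − 139k^2 + 1703k + 5523 = (−(29791/112608)k − 252743/112608)((112608/961)k^2 − (450432/961)k − 2364768/961) + (0)
Last nonzero remainder: (112608/961)k^2 − (450432/961)k − 2364768/961. Dividing through by 112608/961 gives the monic gcd k^2 − 4k − 21.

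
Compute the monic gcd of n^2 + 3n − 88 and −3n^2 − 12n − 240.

1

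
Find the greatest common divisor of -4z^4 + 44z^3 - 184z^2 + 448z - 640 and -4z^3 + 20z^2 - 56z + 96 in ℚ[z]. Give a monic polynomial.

Apply the Euclidean algorithm:
  -4z^4 + 44z^3 - 184z^2 + 448z - 640 = (z - 6)(-4z^3 + 20z^2 - 56z + 96) + (-8z^2 + 16z - 64)
  -4z^3 + 20z^2 - 56z + 96 = ((1/2)z - 3/2)(-8z^2 + 16z - 64) + (0)
Last nonzero remainder: -8z^2 + 16z - 64. Dividing through by -8 gives the monic gcd z^2 - 2z + 8.

z^2 - 2z + 8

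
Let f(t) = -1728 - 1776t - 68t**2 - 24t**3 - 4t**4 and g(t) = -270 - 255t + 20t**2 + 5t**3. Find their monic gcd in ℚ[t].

9 + 10t + t**2

Euclidean algorithm in ℚ[t]:
  -4t**4 - 24t**3 - 68t**2 - 1776t - 1728 = (-(4/5)t - 8/5)(5t**3 + 20t**2 - 255t - 270) + (-240t**2 - 2400t - 2160)
  5t**3 + 20t**2 - 255t - 270 = (-(1/48)t + 1/8)(-240t**2 - 2400t - 2160) + (0)
Last nonzero remainder: -240t**2 - 2400t - 2160. Dividing through by -240 gives the monic gcd t**2 + 10t + 9.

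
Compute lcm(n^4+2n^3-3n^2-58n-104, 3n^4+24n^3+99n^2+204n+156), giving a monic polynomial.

Repeated division with remainder:
  n^4+2n^3-3n^2-58n-104 = (1/3)(3n^4+24n^3+99n^2+204n+156) + (-6n^3-36n^2-126n-156)
  3n^4+24n^3+99n^2+204n+156 = (-(1/2)n-1)(-6n^3-36n^2-126n-156) + (0)
Last nonzero remainder: -6n^3-36n^2-126n-156. Dividing through by -6 gives the monic gcd n^3+6n^2+21n+26.
Then lcm(f, g) = f·g / gcd(f, g); expanding and making the result monic gives the answer.

n^5+4n^4+n^3-64n^2-220n-208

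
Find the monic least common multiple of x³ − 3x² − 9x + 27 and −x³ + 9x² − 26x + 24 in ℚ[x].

By polynomial division,
  x³ − 3x² − 9x + 27 = (−1)(−x³ + 9x² − 26x + 24) + (6x² − 35x + 51)
  −x³ + 9x² − 26x + 24 = (−(1/6)x + 19/36)(6x² − 35x + 51) + ((35/36)x − 35/12)
  6x² − 35x + 51 = ((216/35)x − 612/35)((35/36)x − 35/12) + (0)
Last nonzero remainder: (35/36)x − 35/12. Dividing through by 35/36 gives the monic gcd x − 3.
Then lcm(f, g) = f·g / gcd(f, g); expanding and making the result monic gives the answer.

x⁵ − 9x⁴ + 17x³ + 57x² − 234x + 216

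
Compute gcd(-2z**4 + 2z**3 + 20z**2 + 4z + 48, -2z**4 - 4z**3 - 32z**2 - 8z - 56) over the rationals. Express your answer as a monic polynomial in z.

By polynomial division,
  -2z**4 + 2z**3 + 20z**2 + 4z + 48 = (-2z**4 - 4z**3 - 32z**2 - 8z - 56) + (6z**3 + 52z**2 + 12z + 104)
  -2z**4 - 4z**3 - 32z**2 - 8z - 56 = (-(1/3)z + 20/9)(6z**3 + 52z**2 + 12z + 104) + (-(1292/9)z**2 - 2584/9)
  6z**3 + 52z**2 + 12z + 104 = (-(27/646)z - 117/323)(-(1292/9)z**2 - 2584/9) + (0)
Last nonzero remainder: -(1292/9)z**2 - 2584/9. Dividing through by -1292/9 gives the monic gcd z**2 + 2.

z**2 + 2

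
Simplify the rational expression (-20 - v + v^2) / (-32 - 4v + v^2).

(-5 + v)/(-8 + v)

Euclidean algorithm in ℚ[v]:
  v^2 - v - 20 = (v^2 - 4v - 32) + (3v + 12)
  v^2 - 4v - 32 = ((1/3)v - 8/3)(3v + 12) + (0)
Last nonzero remainder: 3v + 12. Dividing through by 3 gives the monic gcd v + 4.
Cancel v + 4 from numerator and denominator to get the reduced form.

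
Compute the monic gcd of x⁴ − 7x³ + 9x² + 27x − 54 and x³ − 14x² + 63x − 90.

x − 3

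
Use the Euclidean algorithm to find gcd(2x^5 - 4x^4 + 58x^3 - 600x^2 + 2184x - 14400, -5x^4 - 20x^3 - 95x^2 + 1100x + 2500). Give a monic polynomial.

x^2 + 7x + 50

Euclidean algorithm in ℚ[x]:
  2x^5 - 4x^4 + 58x^3 - 600x^2 + 2184x - 14400 = (-(2/5)x + 12/5)(-5x^4 - 20x^3 - 95x^2 + 1100x + 2500) + (68x^3 + 68x^2 + 544x - 20400)
  -5x^4 - 20x^3 - 95x^2 + 1100x + 2500 = (-(5/68)x - 15/68)(68x^3 + 68x^2 + 544x - 20400) + (-40x^2 - 280x - 2000)
  68x^3 + 68x^2 + 544x - 20400 = (-(17/10)x + 51/5)(-40x^2 - 280x - 2000) + (0)
Last nonzero remainder: -40x^2 - 280x - 2000. Dividing through by -40 gives the monic gcd x^2 + 7x + 50.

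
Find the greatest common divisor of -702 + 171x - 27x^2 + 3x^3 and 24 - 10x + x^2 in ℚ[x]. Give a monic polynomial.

Euclidean algorithm in ℚ[x]:
  3x^3 - 27x^2 + 171x - 702 = (3x + 3)(x^2 - 10x + 24) + (129x - 774)
  x^2 - 10x + 24 = ((1/129)x - 4/129)(129x - 774) + (0)
Last nonzero remainder: 129x - 774. Dividing through by 129 gives the monic gcd x - 6.

-6 + x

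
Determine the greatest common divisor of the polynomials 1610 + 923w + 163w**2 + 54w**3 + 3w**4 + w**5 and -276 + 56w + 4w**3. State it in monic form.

Euclidean algorithm in ℚ[w]:
  w**5 + 3w**4 + 54w**3 + 163w**2 + 923w + 1610 = ((1/4)w**2 + (3/4)w + 10)(4w**3 + 56w - 276) + (190w**2 + 570w + 4370)
  4w**3 + 56w - 276 = ((2/95)w - 6/95)(190w**2 + 570w + 4370) + (0)
Last nonzero remainder: 190w**2 + 570w + 4370. Dividing through by 190 gives the monic gcd w**2 + 3w + 23.

23 + 3w + w**2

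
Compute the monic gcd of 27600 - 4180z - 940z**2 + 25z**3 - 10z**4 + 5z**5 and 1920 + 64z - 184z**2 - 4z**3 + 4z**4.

120 - 26z - 5z**2 + z**3

Euclidean algorithm in ℚ[z]:
  5z**5 - 10z**4 + 25z**3 - 940z**2 - 4180z + 27600 = ((5/4)z - 5/4)(4z**4 - 4z**3 - 184z**2 + 64z + 1920) + (250z**3 - 1250z**2 - 6500z + 30000)
  4z**4 - 4z**3 - 184z**2 + 64z + 1920 = ((2/125)z + 8/125)(250z**3 - 1250z**2 - 6500z + 30000) + (0)
Last nonzero remainder: 250z**3 - 1250z**2 - 6500z + 30000. Dividing through by 250 gives the monic gcd z**3 - 5z**2 - 26z + 120.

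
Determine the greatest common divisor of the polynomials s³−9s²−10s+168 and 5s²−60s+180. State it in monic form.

Apply the Euclidean algorithm:
  s³−9s²−10s+168 = ((1/5)s+3/5)(5s²−60s+180) + (−10s+60)
  5s²−60s+180 = (−(1/2)s+3)(−10s+60) + (0)
Last nonzero remainder: −10s+60. Dividing through by −10 gives the monic gcd s−6.

s−6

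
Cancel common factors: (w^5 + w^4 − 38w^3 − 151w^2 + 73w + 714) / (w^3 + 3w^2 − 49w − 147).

Repeated division with remainder:
  w^5 + w^4 − 38w^3 − 151w^2 + 73w + 714 = (w^2 − 2w + 17)(w^3 + 3w^2 − 49w − 147) + (−153w^2 + 612w + 3213)
  w^3 + 3w^2 − 49w − 147 = (−(1/153)w − 7/153)(−153w^2 + 612w + 3213) + (0)
Last nonzero remainder: −153w^2 + 612w + 3213. Dividing through by −153 gives the monic gcd w^2 − 4w − 21.
Cancel w^2 − 4w − 21 from numerator and denominator to get the reduced form.

(w^3 + 5w^2 + 3w − 34)/(w + 7)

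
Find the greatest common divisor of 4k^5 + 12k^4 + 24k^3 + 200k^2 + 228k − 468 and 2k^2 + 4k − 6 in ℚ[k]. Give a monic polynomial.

k^2 + 2k − 3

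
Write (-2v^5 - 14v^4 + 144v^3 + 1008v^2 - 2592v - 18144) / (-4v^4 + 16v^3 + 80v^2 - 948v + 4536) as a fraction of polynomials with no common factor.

Euclidean algorithm in ℚ[v]:
  -2v^5 - 14v^4 + 144v^3 + 1008v^2 - 2592v - 18144 = ((1/2)v + 11/2)(-4v^4 + 16v^3 + 80v^2 - 948v + 4536) + (16v^3 + 1042v^2 + 354v - 43092)
  -4v^4 + 16v^3 + 80v^2 - 948v + 4536 = (-(1/4)v + 553/32)(16v^3 + 1042v^2 + 354v - 43092) + (-(285417/16)v^2 - (285417/16)v + 5993757/8)
  16v^3 + 1042v^2 + 354v - 43092 = (-(256/285417)v - 608/10571)(-(285417/16)v^2 - (285417/16)v + 5993757/8) + (0)
Last nonzero remainder: -(285417/16)v^2 - (285417/16)v + 5993757/8. Dividing through by -285417/16 gives the monic gcd v^2 + v - 42.
Cancel v^2 + v - 42 from numerator and denominator to get the reduced form.

(v^3 + 6v^2 - 36v - 216)/(2v^2 - 10v + 54)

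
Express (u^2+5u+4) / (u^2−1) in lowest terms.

(u+4)/(u−1)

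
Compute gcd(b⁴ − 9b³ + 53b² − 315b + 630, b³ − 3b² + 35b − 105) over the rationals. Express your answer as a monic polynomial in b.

By polynomial division,
  b⁴ − 9b³ + 53b² − 315b + 630 = (b − 6)(b³ − 3b² + 35b − 105) + (0)
The last nonzero remainder b³ − 3b² + 35b − 105 is already monic.

b³ − 3b² + 35b − 105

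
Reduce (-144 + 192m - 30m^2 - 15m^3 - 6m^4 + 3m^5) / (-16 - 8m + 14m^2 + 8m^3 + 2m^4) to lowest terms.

(18 - 15m + 3m^2)/(2 + 2m)

Euclidean algorithm in ℚ[m]:
  3m^5 - 6m^4 - 15m^3 - 30m^2 + 192m - 144 = ((3/2)m - 9)(2m^4 + 8m^3 + 14m^2 - 8m - 16) + (36m^3 + 108m^2 + 144m - 288)
  2m^4 + 8m^3 + 14m^2 - 8m - 16 = ((1/18)m + 1/18)(36m^3 + 108m^2 + 144m - 288) + (0)
Last nonzero remainder: 36m^3 + 108m^2 + 144m - 288. Dividing through by 36 gives the monic gcd m^3 + 3m^2 + 4m - 8.
Cancel m^3 + 3m^2 + 4m - 8 from numerator and denominator to get the reduced form.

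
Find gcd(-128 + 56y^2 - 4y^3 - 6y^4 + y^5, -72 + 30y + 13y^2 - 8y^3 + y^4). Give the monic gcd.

-8 - 2y + y^2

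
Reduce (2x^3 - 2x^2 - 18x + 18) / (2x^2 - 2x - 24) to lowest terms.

(x^2 - 4x + 3)/(x - 4)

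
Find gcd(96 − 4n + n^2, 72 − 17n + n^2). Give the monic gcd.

1

Euclidean algorithm in ℚ[n]:
  n^2 − 4n + 96 = (n^2 − 17n + 72) + (13n + 24)
  n^2 − 17n + 72 = ((1/13)n − 245/169)(13n + 24) + (18048/169)
  13n + 24 = ((2197/18048)n + 169/752)(18048/169) + (0)
The last nonzero remainder is the constant 18048/169, so the polynomials are coprime and gcd = 1.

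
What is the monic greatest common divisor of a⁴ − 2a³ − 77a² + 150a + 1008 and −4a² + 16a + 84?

a² − 4a − 21

Repeated division with remainder:
  a⁴ − 2a³ − 77a² + 150a + 1008 = (−(1/4)a² − (1/2)a + 12)(−4a² + 16a + 84) + (0)
Last nonzero remainder: −4a² + 16a + 84. Dividing through by −4 gives the monic gcd a² − 4a − 21.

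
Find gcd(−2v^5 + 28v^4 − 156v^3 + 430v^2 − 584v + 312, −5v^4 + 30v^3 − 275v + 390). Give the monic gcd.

Euclidean algorithm in ℚ[v]:
  −2v^5 + 28v^4 − 156v^3 + 430v^2 − 584v + 312 = ((2/5)v − 16/5)(−5v^4 + 30v^3 − 275v + 390) + (−60v^3 + 540v^2 − 1620v + 1560)
  −5v^4 + 30v^3 − 275v + 390 = ((1/12)v + 1/4)(−60v^3 + 540v^2 − 1620v + 1560) + (0)
Last nonzero remainder: −60v^3 + 540v^2 − 1620v + 1560. Dividing through by −60 gives the monic gcd v^3 − 9v^2 + 27v − 26.

v^3 − 9v^2 + 27v − 26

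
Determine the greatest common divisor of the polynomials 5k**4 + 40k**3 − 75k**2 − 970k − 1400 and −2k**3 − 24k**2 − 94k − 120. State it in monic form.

k + 4

Apply the Euclidean algorithm:
  5k**4 + 40k**3 − 75k**2 − 970k − 1400 = (−(5/2)k + 10)(−2k**3 − 24k**2 − 94k − 120) + (−70k**2 − 330k − 200)
  −2k**3 − 24k**2 − 94k − 120 = ((1/35)k + 51/245)(−70k**2 − 330k − 200) + (−(960/49)k − 3840/49)
  −70k**2 − 330k − 200 = ((343/96)k + 245/96)(−(960/49)k − 3840/49) + (0)
Last nonzero remainder: −(960/49)k − 3840/49. Dividing through by −960/49 gives the monic gcd k + 4.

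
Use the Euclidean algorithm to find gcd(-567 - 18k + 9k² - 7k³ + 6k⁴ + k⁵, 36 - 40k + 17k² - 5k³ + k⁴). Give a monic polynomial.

9 - k + k²

Repeated division with remainder:
  k⁵ + 6k⁴ - 7k³ + 9k² - 18k - 567 = (k + 11)(k⁴ - 5k³ + 17k² - 40k + 36) + (31k³ - 138k² + 386k - 963)
  k⁴ - 5k³ + 17k² - 40k + 36 = ((1/31)k - 17/961)(31k³ - 138k² + 386k - 963) + ((2025/961)k² - (2025/961)k + 18225/961)
  31k³ - 138k² + 386k - 963 = ((29791/2025)k - 102827/2025)((2025/961)k² - (2025/961)k + 18225/961) + (0)
Last nonzero remainder: (2025/961)k² - (2025/961)k + 18225/961. Dividing through by 2025/961 gives the monic gcd k² - k + 9.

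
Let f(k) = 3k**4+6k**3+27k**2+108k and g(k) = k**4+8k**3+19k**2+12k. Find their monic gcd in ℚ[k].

Euclidean algorithm in ℚ[k]:
  3k**4+6k**3+27k**2+108k = (3)(k**4+8k**3+19k**2+12k) + (-18k**3-30k**2+72k)
  k**4+8k**3+19k**2+12k = (-(1/18)k-19/54)(-18k**3-30k**2+72k) + ((112/9)k**2+(112/3)k)
  -18k**3-30k**2+72k = (-(81/56)k+27/14)((112/9)k**2+(112/3)k) + (0)
Last nonzero remainder: (112/9)k**2+(112/3)k. Dividing through by 112/9 gives the monic gcd k**2+3k.

k**2+3k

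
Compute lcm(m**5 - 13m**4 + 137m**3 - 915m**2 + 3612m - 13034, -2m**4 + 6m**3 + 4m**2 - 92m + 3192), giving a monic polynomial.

m**6 - 7m**5 + 59m**4 - 93m**3 - 1878m**2 + 8638m - 78204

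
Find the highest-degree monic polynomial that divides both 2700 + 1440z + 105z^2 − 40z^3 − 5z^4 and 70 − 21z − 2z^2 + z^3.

Euclidean algorithm in ℚ[z]:
  −5z^4 − 40z^3 + 105z^2 + 1440z + 2700 = (−5z − 50)(z^3 − 2z^2 − 21z + 70) + (−100z^2 + 740z + 6200)
  z^3 − 2z^2 − 21z + 70 = (−(1/100)z − 27/500)(−100z^2 + 740z + 6200) + ((2024/25)z + 2024/5)
  −100z^2 + 740z + 6200 = (−(625/506)z + 3875/253)((2024/25)z + 2024/5) + (0)
Last nonzero remainder: (2024/25)z + 2024/5. Dividing through by 2024/25 gives the monic gcd z + 5.

5 + z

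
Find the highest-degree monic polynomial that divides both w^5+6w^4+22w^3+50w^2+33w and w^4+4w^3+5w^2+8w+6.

w^2+4w+3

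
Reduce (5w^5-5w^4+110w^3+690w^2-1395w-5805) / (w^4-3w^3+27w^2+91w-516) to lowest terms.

(5w^2+30w+45)/(w+4)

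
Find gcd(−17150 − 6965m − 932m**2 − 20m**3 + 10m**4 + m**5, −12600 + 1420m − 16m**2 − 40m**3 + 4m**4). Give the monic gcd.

Apply the Euclidean algorithm:
  m**5 + 10m**4 − 20m**3 − 932m**2 − 6965m − 17150 = ((1/4)m + 5)(4m**4 − 40m**3 − 16m**2 + 1420m − 12600) + (184m**3 − 1207m**2 − 10915m + 45850)
  4m**4 − 40m**3 − 16m**2 + 1420m − 12600 = ((1/46)m − 633/8464)(184m**3 − 1207m**2 − 10915m + 45850) + ((1108905/8464)m**2 − (3326715/8464)m − 38811675/4232)
  184m**3 − 1207m**2 − 10915m + 45850 = ((1557376/1108905)m − 1108784/221781)((1108905/8464)m**2 − (3326715/8464)m − 38811675/4232) + (0)
Last nonzero remainder: (1108905/8464)m**2 − (3326715/8464)m − 38811675/4232. Dividing through by 1108905/8464 gives the monic gcd m**2 − 3m − 70.

−70 − 3m + m**2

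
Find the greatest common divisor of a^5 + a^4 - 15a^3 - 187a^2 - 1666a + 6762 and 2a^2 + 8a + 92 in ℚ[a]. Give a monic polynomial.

a^2 + 4a + 46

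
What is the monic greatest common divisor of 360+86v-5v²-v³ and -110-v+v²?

10+v

By polynomial division,
  -v³-5v²+86v+360 = (-v-6)(v²-v-110) + (-30v-300)
  v²-v-110 = (-(1/30)v+11/30)(-30v-300) + (0)
Last nonzero remainder: -30v-300. Dividing through by -30 gives the monic gcd v+10.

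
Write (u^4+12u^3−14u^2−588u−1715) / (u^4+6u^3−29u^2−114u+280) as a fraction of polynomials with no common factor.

Euclidean algorithm in ℚ[u]:
  u^4+12u^3−14u^2−588u−1715 = (u^4+6u^3−29u^2−114u+280) + (6u^3+15u^2−474u−1995)
  u^4+6u^3−29u^2−114u+280 = ((1/6)u+7/12)(6u^3+15u^2−474u−1995) + ((165/4)u^2+495u+5775/4)
  6u^3+15u^2−474u−1995 = ((8/55)u−76/55)((165/4)u^2+495u+5775/4) + (0)
Last nonzero remainder: (165/4)u^2+495u+5775/4. Dividing through by 165/4 gives the monic gcd u^2+12u+35.
Cancel u^2+12u+35 from numerator and denominator to get the reduced form.

(u^2−49)/(u^2−6u+8)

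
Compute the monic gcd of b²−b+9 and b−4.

By polynomial division,
  b²−b+9 = (b+3)(b−4) + (21)
  b−4 = ((1/21)b−4/21)(21) + (0)
The last nonzero remainder is the constant 21, so the polynomials are coprime and gcd = 1.

1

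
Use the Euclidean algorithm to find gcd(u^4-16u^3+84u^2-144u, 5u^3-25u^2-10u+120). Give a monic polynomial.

By polynomial division,
  u^4-16u^3+84u^2-144u = ((1/5)u-11/5)(5u^3-25u^2-10u+120) + (31u^2-190u+264)
  5u^3-25u^2-10u+120 = ((5/31)u+175/961)(31u^2-190u+264) + (-(17280/961)u+69120/961)
  31u^2-190u+264 = (-(29791/17280)u+10571/2880)(-(17280/961)u+69120/961) + (0)
Last nonzero remainder: -(17280/961)u+69120/961. Dividing through by -17280/961 gives the monic gcd u-4.

u-4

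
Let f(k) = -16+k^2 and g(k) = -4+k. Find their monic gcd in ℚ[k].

-4+k

Repeated division with remainder:
  k^2-16 = (k+4)(k-4) + (0)
The last nonzero remainder k-4 is already monic.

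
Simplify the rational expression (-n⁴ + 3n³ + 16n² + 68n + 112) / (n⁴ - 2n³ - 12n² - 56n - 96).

(-n + 7)/(n - 6)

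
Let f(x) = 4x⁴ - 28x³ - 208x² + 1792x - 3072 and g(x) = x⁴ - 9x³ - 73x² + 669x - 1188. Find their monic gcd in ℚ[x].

Euclidean algorithm in ℚ[x]:
  4x⁴ - 28x³ - 208x² + 1792x - 3072 = (4)(x⁴ - 9x³ - 73x² + 669x - 1188) + (8x³ + 84x² - 884x + 1680)
  x⁴ - 9x³ - 73x² + 669x - 1188 = ((1/8)x - 39/16)(8x³ + 84x² - 884x + 1680) + ((969/4)x² - (6783/4)x + 2907)
  8x³ + 84x² - 884x + 1680 = ((32/969)x + 560/969)((969/4)x² - (6783/4)x + 2907) + (0)
Last nonzero remainder: (969/4)x² - (6783/4)x + 2907. Dividing through by 969/4 gives the monic gcd x² - 7x + 12.

x² - 7x + 12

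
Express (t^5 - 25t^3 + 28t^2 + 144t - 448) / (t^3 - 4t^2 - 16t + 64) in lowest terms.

Apply the Euclidean algorithm:
  t^5 - 25t^3 + 28t^2 + 144t - 448 = (t^2 + 4t + 7)(t^3 - 4t^2 - 16t + 64) + (56t^2 - 896)
  t^3 - 4t^2 - 16t + 64 = ((1/56)t - 1/14)(56t^2 - 896) + (0)
Last nonzero remainder: 56t^2 - 896. Dividing through by 56 gives the monic gcd t^2 - 16.
Cancel t^2 - 16 from numerator and denominator to get the reduced form.

(t^3 - 9t + 28)/(t - 4)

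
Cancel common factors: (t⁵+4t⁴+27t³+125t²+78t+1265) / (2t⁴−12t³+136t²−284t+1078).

(t³+6t²+28t+115)/(2t²−8t+98)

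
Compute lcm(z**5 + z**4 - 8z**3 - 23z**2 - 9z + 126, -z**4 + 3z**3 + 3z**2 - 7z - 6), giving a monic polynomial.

z**7 + 3z**6 - 5z**5 - 38z**4 - 63z**3 + 85z**2 + 243z + 126

Repeated division with remainder:
  z**5 + z**4 - 8z**3 - 23z**2 - 9z + 126 = (-z - 4)(-z**4 + 3z**3 + 3z**2 - 7z - 6) + (7z**3 - 18z**2 - 43z + 102)
  -z**4 + 3z**3 + 3z**2 - 7z - 6 = (-(1/7)z + 3/49)(7z**3 - 18z**2 - 43z + 102) + (-(100/49)z**2 + (500/49)z - 600/49)
  7z**3 - 18z**2 - 43z + 102 = (-(343/100)z - 833/100)(-(100/49)z**2 + (500/49)z - 600/49) + (0)
Last nonzero remainder: -(100/49)z**2 + (500/49)z - 600/49. Dividing through by -100/49 gives the monic gcd z**2 - 5z + 6.
Then lcm(f, g) = f·g / gcd(f, g); expanding and making the result monic gives the answer.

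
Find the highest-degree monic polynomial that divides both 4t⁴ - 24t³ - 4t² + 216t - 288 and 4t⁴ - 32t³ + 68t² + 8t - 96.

t³ - 9t² + 26t - 24

Repeated division with remainder:
  4t⁴ - 24t³ - 4t² + 216t - 288 = (4t⁴ - 32t³ + 68t² + 8t - 96) + (8t³ - 72t² + 208t - 192)
  4t⁴ - 32t³ + 68t² + 8t - 96 = ((1/2)t + 1/2)(8t³ - 72t² + 208t - 192) + (0)
Last nonzero remainder: 8t³ - 72t² + 208t - 192. Dividing through by 8 gives the monic gcd t³ - 9t² + 26t - 24.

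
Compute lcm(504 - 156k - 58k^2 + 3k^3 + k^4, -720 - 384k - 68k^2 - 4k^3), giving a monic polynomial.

2520 - 276k - 446k^2 - 43k^3 + 8k^4 + k^5

Apply the Euclidean algorithm:
  k^4 + 3k^3 - 58k^2 - 156k + 504 = (-(1/4)k + 7/2)(-4k^3 - 68k^2 - 384k - 720) + (84k^2 + 1008k + 3024)
  -4k^3 - 68k^2 - 384k - 720 = (-(1/21)k - 5/21)(84k^2 + 1008k + 3024) + (0)
Last nonzero remainder: 84k^2 + 1008k + 3024. Dividing through by 84 gives the monic gcd k^2 + 12k + 36.
Then lcm(f, g) = f·g / gcd(f, g); expanding and making the result monic gives the answer.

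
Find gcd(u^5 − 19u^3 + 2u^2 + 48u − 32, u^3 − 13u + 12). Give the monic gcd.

u^2 + 3u − 4

By polynomial division,
  u^5 − 19u^3 + 2u^2 + 48u − 32 = (u^2 − 6)(u^3 − 13u + 12) + (−10u^2 − 30u + 40)
  u^3 − 13u + 12 = (−(1/10)u + 3/10)(−10u^2 − 30u + 40) + (0)
Last nonzero remainder: −10u^2 − 30u + 40. Dividing through by −10 gives the monic gcd u^2 + 3u − 4.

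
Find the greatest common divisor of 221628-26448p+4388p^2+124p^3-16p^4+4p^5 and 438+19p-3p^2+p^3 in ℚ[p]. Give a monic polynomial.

Euclidean algorithm in ℚ[p]:
  4p^5-16p^4+124p^3+4388p^2-26448p+221628 = (4p^2-4p+36)(p^3-3p^2+19p+438) + (2820p^2-25380p+205860)
  p^3-3p^2+19p+438 = ((1/2820)p+1/470)(2820p^2-25380p+205860) + (0)
Last nonzero remainder: 2820p^2-25380p+205860. Dividing through by 2820 gives the monic gcd p^2-9p+73.

73-9p+p^2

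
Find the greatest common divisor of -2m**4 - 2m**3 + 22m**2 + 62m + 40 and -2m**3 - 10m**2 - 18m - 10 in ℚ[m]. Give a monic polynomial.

m**3 + 5m**2 + 9m + 5

Repeated division with remainder:
  -2m**4 - 2m**3 + 22m**2 + 62m + 40 = (m - 4)(-2m**3 - 10m**2 - 18m - 10) + (0)
Last nonzero remainder: -2m**3 - 10m**2 - 18m - 10. Dividing through by -2 gives the monic gcd m**3 + 5m**2 + 9m + 5.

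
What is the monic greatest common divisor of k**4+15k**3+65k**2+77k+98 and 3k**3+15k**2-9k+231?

k+7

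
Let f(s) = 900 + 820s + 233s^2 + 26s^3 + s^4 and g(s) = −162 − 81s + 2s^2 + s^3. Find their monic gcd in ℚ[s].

18 + 11s + s^2

Euclidean algorithm in ℚ[s]:
  s^4 + 26s^3 + 233s^2 + 820s + 900 = (s + 24)(s^3 + 2s^2 − 81s − 162) + (266s^2 + 2926s + 4788)
  s^3 + 2s^2 − 81s − 162 = ((1/266)s − 9/266)(266s^2 + 2926s + 4788) + (0)
Last nonzero remainder: 266s^2 + 2926s + 4788. Dividing through by 266 gives the monic gcd s^2 + 11s + 18.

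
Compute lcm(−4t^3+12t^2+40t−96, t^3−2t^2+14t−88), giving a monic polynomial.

t^5−t^4+6t^3−62t^2−172t+528

Euclidean algorithm in ℚ[t]:
  −4t^3+12t^2+40t−96 = (−4)(t^3−2t^2+14t−88) + (4t^2+96t−448)
  t^3−2t^2+14t−88 = ((1/4)t−13/2)(4t^2+96t−448) + (750t−3000)
  4t^2+96t−448 = ((2/375)t+56/375)(750t−3000) + (0)
Last nonzero remainder: 750t−3000. Dividing through by 750 gives the monic gcd t−4.
Then lcm(f, g) = f·g / gcd(f, g); expanding and making the result monic gives the answer.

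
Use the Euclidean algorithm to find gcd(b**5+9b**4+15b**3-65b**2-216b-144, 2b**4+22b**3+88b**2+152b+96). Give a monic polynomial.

b**2+7b+12

Apply the Euclidean algorithm:
  b**5+9b**4+15b**3-65b**2-216b-144 = ((1/2)b-1)(2b**4+22b**3+88b**2+152b+96) + (-7b**3-53b**2-112b-48)
  2b**4+22b**3+88b**2+152b+96 = (-(2/7)b-48/49)(-7b**3-53b**2-112b-48) + ((200/49)b**2+(200/7)b+2400/49)
  -7b**3-53b**2-112b-48 = (-(343/200)b-49/50)((200/49)b**2+(200/7)b+2400/49) + (0)
Last nonzero remainder: (200/49)b**2+(200/7)b+2400/49. Dividing through by 200/49 gives the monic gcd b**2+7b+12.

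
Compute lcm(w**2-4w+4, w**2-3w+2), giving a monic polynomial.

w**3-5w**2+8w-4

By polynomial division,
  w**2-4w+4 = (w**2-3w+2) + (-w+2)
  w**2-3w+2 = (-w+1)(-w+2) + (0)
Last nonzero remainder: -w+2. Dividing through by -1 gives the monic gcd w-2.
Then lcm(f, g) = f·g / gcd(f, g); expanding and making the result monic gives the answer.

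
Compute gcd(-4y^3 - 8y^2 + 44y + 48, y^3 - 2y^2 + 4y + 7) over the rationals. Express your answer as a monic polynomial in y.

y + 1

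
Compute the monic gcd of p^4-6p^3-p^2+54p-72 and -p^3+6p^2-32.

Apply the Euclidean algorithm:
  p^4-6p^3-p^2+54p-72 = (-p)(-p^3+6p^2-32) + (-p^2+22p-72)
  -p^3+6p^2-32 = (p+16)(-p^2+22p-72) + (-280p+1120)
  -p^2+22p-72 = ((1/280)p-9/140)(-280p+1120) + (0)
Last nonzero remainder: -280p+1120. Dividing through by -280 gives the monic gcd p-4.

p-4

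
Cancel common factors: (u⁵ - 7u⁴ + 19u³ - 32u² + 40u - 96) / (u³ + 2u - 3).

(u³ - 8u² + 24u - 32)/(u - 1)

Euclidean algorithm in ℚ[u]:
  u⁵ - 7u⁴ + 19u³ - 32u² + 40u - 96 = (u² - 7u + 17)(u³ + 2u - 3) + (-15u² - 15u - 45)
  u³ + 2u - 3 = (-(1/15)u + 1/15)(-15u² - 15u - 45) + (0)
Last nonzero remainder: -15u² - 15u - 45. Dividing through by -15 gives the monic gcd u² + u + 3.
Cancel u² + u + 3 from numerator and denominator to get the reduced form.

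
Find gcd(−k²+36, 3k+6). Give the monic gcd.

1

Apply the Euclidean algorithm:
  −k²+36 = (−(1/3)k+2/3)(3k+6) + (32)
  3k+6 = ((3/32)k+3/16)(32) + (0)
The last nonzero remainder is the constant 32, so the polynomials are coprime and gcd = 1.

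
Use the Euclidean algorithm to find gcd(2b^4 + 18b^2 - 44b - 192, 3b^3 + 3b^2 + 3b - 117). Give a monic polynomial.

b - 3

Euclidean algorithm in ℚ[b]:
  2b^4 + 18b^2 - 44b - 192 = ((2/3)b - 2/3)(3b^3 + 3b^2 + 3b - 117) + (18b^2 + 36b - 270)
  3b^3 + 3b^2 + 3b - 117 = ((1/6)b - 1/6)(18b^2 + 36b - 270) + (54b - 162)
  18b^2 + 36b - 270 = ((1/3)b + 5/3)(54b - 162) + (0)
Last nonzero remainder: 54b - 162. Dividing through by 54 gives the monic gcd b - 3.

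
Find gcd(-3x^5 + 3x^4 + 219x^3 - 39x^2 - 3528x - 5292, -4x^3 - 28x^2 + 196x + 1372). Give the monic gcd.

x^2 - 49

Euclidean algorithm in ℚ[x]:
  -3x^5 + 3x^4 + 219x^3 - 39x^2 - 3528x - 5292 = ((3/4)x^2 - 6x + 24)(-4x^3 - 28x^2 + 196x + 1372) + (780x^2 - 38220)
  -4x^3 - 28x^2 + 196x + 1372 = (-(1/195)x - 7/195)(780x^2 - 38220) + (0)
Last nonzero remainder: 780x^2 - 38220. Dividing through by 780 gives the monic gcd x^2 - 49.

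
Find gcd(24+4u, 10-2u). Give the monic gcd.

1

Repeated division with remainder:
  4u+24 = (-2)(-2u+10) + (44)
  -2u+10 = (-(1/22)u+5/22)(44) + (0)
The last nonzero remainder is the constant 44, so the polynomials are coprime and gcd = 1.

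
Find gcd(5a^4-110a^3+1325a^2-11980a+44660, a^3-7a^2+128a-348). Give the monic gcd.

a^2-4a+116

Apply the Euclidean algorithm:
  5a^4-110a^3+1325a^2-11980a+44660 = (5a-75)(a^3-7a^2+128a-348) + (160a^2-640a+18560)
  a^3-7a^2+128a-348 = ((1/160)a-3/160)(160a^2-640a+18560) + (0)
Last nonzero remainder: 160a^2-640a+18560. Dividing through by 160 gives the monic gcd a^2-4a+116.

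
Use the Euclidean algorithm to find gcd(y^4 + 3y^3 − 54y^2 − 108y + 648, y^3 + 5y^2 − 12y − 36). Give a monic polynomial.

y^2 + 3y − 18

Euclidean algorithm in ℚ[y]:
  y^4 + 3y^3 − 54y^2 − 108y + 648 = (y − 2)(y^3 + 5y^2 − 12y − 36) + (−32y^2 − 96y + 576)
  y^3 + 5y^2 − 12y − 36 = (−(1/32)y − 1/16)(−32y^2 − 96y + 576) + (0)
Last nonzero remainder: −32y^2 − 96y + 576. Dividing through by −32 gives the monic gcd y^2 + 3y − 18.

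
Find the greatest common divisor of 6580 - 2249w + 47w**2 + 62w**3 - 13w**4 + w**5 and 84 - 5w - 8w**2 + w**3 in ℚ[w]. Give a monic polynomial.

28 - 11w + w**2

Repeated division with remainder:
  w**5 - 13w**4 + 62w**3 + 47w**2 - 2249w + 6580 = (w**2 - 5w + 27)(w**3 - 8w**2 - 5w + 84) + (154w**2 - 1694w + 4312)
  w**3 - 8w**2 - 5w + 84 = ((1/154)w + 3/154)(154w**2 - 1694w + 4312) + (0)
Last nonzero remainder: 154w**2 - 1694w + 4312. Dividing through by 154 gives the monic gcd w**2 - 11w + 28.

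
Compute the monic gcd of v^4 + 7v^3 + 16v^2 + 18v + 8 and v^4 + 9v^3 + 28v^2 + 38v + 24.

v^3 + 6v^2 + 10v + 8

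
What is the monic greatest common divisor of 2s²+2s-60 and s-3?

Euclidean algorithm in ℚ[s]:
  2s²+2s-60 = (2s+8)(s-3) + (-36)
  s-3 = (-(1/36)s+1/12)(-36) + (0)
The last nonzero remainder is the constant -36, so the polynomials are coprime and gcd = 1.

1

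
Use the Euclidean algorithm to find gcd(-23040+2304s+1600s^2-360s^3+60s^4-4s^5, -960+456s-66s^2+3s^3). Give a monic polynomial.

40-14s+s^2

By polynomial division,
  -4s^5+60s^4-360s^3+1600s^2+2304s-23040 = (-(4/3)s^2-(28/3)s-368/3)(3s^3-66s^2+456s-960) + (-3520s^2+49280s-140800)
  3s^3-66s^2+456s-960 = (-(3/3520)s+3/440)(-3520s^2+49280s-140800) + (0)
Last nonzero remainder: -3520s^2+49280s-140800. Dividing through by -3520 gives the monic gcd s^2-14s+40.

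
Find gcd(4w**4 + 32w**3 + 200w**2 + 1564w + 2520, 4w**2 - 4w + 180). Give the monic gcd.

w**2 - w + 45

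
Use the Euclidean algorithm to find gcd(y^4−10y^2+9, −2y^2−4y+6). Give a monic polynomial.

y^2+2y−3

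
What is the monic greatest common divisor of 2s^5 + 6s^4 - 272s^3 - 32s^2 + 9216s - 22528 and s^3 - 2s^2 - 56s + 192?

s^2 + 4s - 32

Euclidean algorithm in ℚ[s]:
  2s^5 + 6s^4 - 272s^3 - 32s^2 + 9216s - 22528 = (2s^2 + 10s - 140)(s^3 - 2s^2 - 56s + 192) + (-136s^2 - 544s + 4352)
  s^3 - 2s^2 - 56s + 192 = (-(1/136)s + 3/68)(-136s^2 - 544s + 4352) + (0)
Last nonzero remainder: -136s^2 - 544s + 4352. Dividing through by -136 gives the monic gcd s^2 + 4s - 32.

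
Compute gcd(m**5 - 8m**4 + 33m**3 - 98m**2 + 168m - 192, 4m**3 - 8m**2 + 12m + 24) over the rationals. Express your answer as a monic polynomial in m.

m**2 - 3m + 6

Euclidean algorithm in ℚ[m]:
  m**5 - 8m**4 + 33m**3 - 98m**2 + 168m - 192 = ((1/4)m**2 - (3/2)m + 9/2)(4m**3 - 8m**2 + 12m + 24) + (-50m**2 + 150m - 300)
  4m**3 - 8m**2 + 12m + 24 = (-(2/25)m - 2/25)(-50m**2 + 150m - 300) + (0)
Last nonzero remainder: -50m**2 + 150m - 300. Dividing through by -50 gives the monic gcd m**2 - 3m + 6.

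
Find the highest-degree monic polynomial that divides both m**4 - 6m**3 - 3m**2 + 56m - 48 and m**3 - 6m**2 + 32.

m**2 - 8m + 16

Apply the Euclidean algorithm:
  m**4 - 6m**3 - 3m**2 + 56m - 48 = (m)(m**3 - 6m**2 + 32) + (-3m**2 + 24m - 48)
  m**3 - 6m**2 + 32 = (-(1/3)m - 2/3)(-3m**2 + 24m - 48) + (0)
Last nonzero remainder: -3m**2 + 24m - 48. Dividing through by -3 gives the monic gcd m**2 - 8m + 16.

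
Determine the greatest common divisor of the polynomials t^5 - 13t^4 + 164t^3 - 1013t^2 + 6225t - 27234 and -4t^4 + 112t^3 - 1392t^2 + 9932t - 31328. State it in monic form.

Repeated division with remainder:
  t^5 - 13t^4 + 164t^3 - 1013t^2 + 6225t - 27234 = (-(1/4)t - 15/4)(-4t^4 + 112t^3 - 1392t^2 + 9932t - 31328) + (236t^3 - 3750t^2 + 35638t - 144714)
  -4t^4 + 112t^3 - 1392t^2 + 9932t - 31328 = (-(1/59)t + 1429/6962)(236t^3 - 3750t^2 + 35638t - 144714) + (-(63535/3481)t^2 + (571815/3481)t - 5654615/3481)
  236t^3 - 3750t^2 + 35638t - 144714 = (-(821516/63535)t + 5660106/63535)(-(63535/3481)t^2 + (571815/3481)t - 5654615/3481) + (0)
Last nonzero remainder: -(63535/3481)t^2 + (571815/3481)t - 5654615/3481. Dividing through by -63535/3481 gives the monic gcd t^2 - 9t + 89.

t^2 - 9t + 89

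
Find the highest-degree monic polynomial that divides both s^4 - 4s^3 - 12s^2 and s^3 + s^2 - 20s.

s

Apply the Euclidean algorithm:
  s^4 - 4s^3 - 12s^2 = (s - 5)(s^3 + s^2 - 20s) + (13s^2 - 100s)
  s^3 + s^2 - 20s = ((1/13)s + 113/169)(13s^2 - 100s) + ((7920/169)s)
  13s^2 - 100s = ((2197/7920)s - 845/396)((7920/169)s) + (0)
Last nonzero remainder: (7920/169)s. Dividing through by 7920/169 gives the monic gcd s.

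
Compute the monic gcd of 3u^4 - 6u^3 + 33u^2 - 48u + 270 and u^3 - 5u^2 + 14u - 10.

u^2 - 4u + 10

Repeated division with remainder:
  3u^4 - 6u^3 + 33u^2 - 48u + 270 = (3u + 9)(u^3 - 5u^2 + 14u - 10) + (36u^2 - 144u + 360)
  u^3 - 5u^2 + 14u - 10 = ((1/36)u - 1/36)(36u^2 - 144u + 360) + (0)
Last nonzero remainder: 36u^2 - 144u + 360. Dividing through by 36 gives the monic gcd u^2 - 4u + 10.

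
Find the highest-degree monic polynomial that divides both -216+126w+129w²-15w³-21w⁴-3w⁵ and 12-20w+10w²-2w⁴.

Repeated division with remainder:
  -3w⁵-21w⁴-15w³+129w²+126w-216 = ((3/2)w+21/2)(-2w⁴+10w²-20w+12) + (-30w³+54w²+318w-342)
  -2w⁴+10w²-20w+12 = ((1/15)w+3/25)(-30w³+54w²+318w-342) + (-(442/25)w²-(884/25)w+1326/25)
  -30w³+54w²+318w-342 = ((375/221)w-1425/221)(-(442/25)w²-(884/25)w+1326/25) + (0)
Last nonzero remainder: -(442/25)w²-(884/25)w+1326/25. Dividing through by -442/25 gives the monic gcd w²+2w-3.

-3+2w+w²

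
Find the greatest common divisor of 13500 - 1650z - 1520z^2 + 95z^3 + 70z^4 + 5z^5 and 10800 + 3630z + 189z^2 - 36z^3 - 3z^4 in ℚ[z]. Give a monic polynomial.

Repeated division with remainder:
  5z^5 + 70z^4 + 95z^3 - 1520z^2 - 1650z + 13500 = (-(5/3)z - 10/3)(-3z^4 - 36z^3 + 189z^2 + 3630z + 10800) + (290z^3 + 5160z^2 + 28450z + 49500)
  -3z^4 - 36z^3 + 189z^2 + 3630z + 10800 = (-(3/290)z + 252/4205)(290z^3 + 5160z^2 + 28450z + 49500) + ((146400/841)z^2 + (2049600/841)z + 6588000/841)
  290z^3 + 5160z^2 + 28450z + 49500 = ((24389/14640)z + 9251/1464)((146400/841)z^2 + (2049600/841)z + 6588000/841) + (0)
Last nonzero remainder: (146400/841)z^2 + (2049600/841)z + 6588000/841. Dividing through by 146400/841 gives the monic gcd z^2 + 14z + 45.

45 + 14z + z^2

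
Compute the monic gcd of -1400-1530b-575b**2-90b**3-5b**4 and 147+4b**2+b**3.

Repeated division with remainder:
  -5b**4-90b**3-575b**2-1530b-1400 = (-5b-70)(b**3+4b**2+147) + (-295b**2-795b+8890)
  b**3+4b**2+147 = (-(1/295)b-77/17405)(-295b**2-795b+8890) + ((92659/3481)b+648613/3481)
  -295b**2-795b+8890 = (-(1026895/92659)b+4420870/92659)((92659/3481)b+648613/3481) + (0)
Last nonzero remainder: (92659/3481)b+648613/3481. Dividing through by 92659/3481 gives the monic gcd b+7.

7+b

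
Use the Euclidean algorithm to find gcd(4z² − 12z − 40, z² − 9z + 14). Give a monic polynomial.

1

By polynomial division,
  4z² − 12z − 40 = (4)(z² − 9z + 14) + (24z − 96)
  z² − 9z + 14 = ((1/24)z − 5/24)(24z − 96) + (−6)
  24z − 96 = (−4z + 16)(−6) + (0)
The last nonzero remainder is the constant −6, so the polynomials are coprime and gcd = 1.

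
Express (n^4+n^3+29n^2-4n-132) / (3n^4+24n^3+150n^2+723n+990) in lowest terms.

(n-2)/(3n+15)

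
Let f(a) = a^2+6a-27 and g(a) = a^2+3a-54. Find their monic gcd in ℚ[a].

a+9

Repeated division with remainder:
  a^2+6a-27 = (a^2+3a-54) + (3a+27)
  a^2+3a-54 = ((1/3)a-2)(3a+27) + (0)
Last nonzero remainder: 3a+27. Dividing through by 3 gives the monic gcd a+9.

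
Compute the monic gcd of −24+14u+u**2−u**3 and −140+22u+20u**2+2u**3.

−2+u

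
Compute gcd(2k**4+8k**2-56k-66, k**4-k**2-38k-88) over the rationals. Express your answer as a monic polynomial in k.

Euclidean algorithm in ℚ[k]:
  2k**4+8k**2-56k-66 = (2)(k**4-k**2-38k-88) + (10k**2+20k+110)
  k**4-k**2-38k-88 = ((1/10)k**2-(1/5)k-4/5)(10k**2+20k+110) + (0)
Last nonzero remainder: 10k**2+20k+110. Dividing through by 10 gives the monic gcd k**2+2k+11.

k**2+2k+11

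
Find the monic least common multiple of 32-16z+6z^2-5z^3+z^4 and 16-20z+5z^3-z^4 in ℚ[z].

-64+64z+4z^2-z^4-4z^5+z^6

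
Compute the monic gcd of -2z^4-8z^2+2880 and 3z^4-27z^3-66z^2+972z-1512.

z^2-36

Euclidean algorithm in ℚ[z]:
  -2z^4-8z^2+2880 = (-2/3)(3z^4-27z^3-66z^2+972z-1512) + (-18z^3-52z^2+648z+1872)
  3z^4-27z^3-66z^2+972z-1512 = (-(1/6)z+107/54)(-18z^3-52z^2+648z+1872) + ((3916/27)z^2-15664/3)
  -18z^3-52z^2+648z+1872 = (-(243/1958)z-351/979)((3916/27)z^2-15664/3) + (0)
Last nonzero remainder: (3916/27)z^2-15664/3. Dividing through by 3916/27 gives the monic gcd z^2-36.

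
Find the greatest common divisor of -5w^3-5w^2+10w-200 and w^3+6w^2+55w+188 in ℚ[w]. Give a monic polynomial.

Euclidean algorithm in ℚ[w]:
  -5w^3-5w^2+10w-200 = (-5)(w^3+6w^2+55w+188) + (25w^2+285w+740)
  w^3+6w^2+55w+188 = ((1/25)w-27/125)(25w^2+285w+740) + ((2174/25)w+8696/25)
  25w^2+285w+740 = ((625/2174)w+4625/2174)((2174/25)w+8696/25) + (0)
Last nonzero remainder: (2174/25)w+8696/25. Dividing through by 2174/25 gives the monic gcd w+4.

w+4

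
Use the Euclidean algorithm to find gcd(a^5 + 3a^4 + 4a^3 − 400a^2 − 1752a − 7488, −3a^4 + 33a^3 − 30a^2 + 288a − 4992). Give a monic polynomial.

Repeated division with remainder:
  a^5 + 3a^4 + 4a^3 − 400a^2 − 1752a − 7488 = (−(1/3)a − 14/3)(−3a^4 + 33a^3 − 30a^2 + 288a − 4992) + (148a^3 − 444a^2 − 2072a − 30784)
  −3a^4 + 33a^3 − 30a^2 + 288a − 4992 = (−(3/148)a + 6/37)(148a^3 − 444a^2 − 2072a − 30784) + (0)
Last nonzero remainder: 148a^3 − 444a^2 − 2072a − 30784. Dividing through by 148 gives the monic gcd a^3 − 3a^2 − 14a − 208.

a^3 − 3a^2 − 14a − 208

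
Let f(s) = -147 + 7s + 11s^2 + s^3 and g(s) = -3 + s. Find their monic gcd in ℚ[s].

Repeated division with remainder:
  s^3 + 11s^2 + 7s - 147 = (s^2 + 14s + 49)(s - 3) + (0)
The last nonzero remainder s - 3 is already monic.

-3 + s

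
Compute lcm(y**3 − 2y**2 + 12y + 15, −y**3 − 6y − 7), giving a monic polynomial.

Apply the Euclidean algorithm:
  y**3 − 2y**2 + 12y + 15 = (−1)(−y**3 − 6y − 7) + (−2y**2 + 6y + 8)
  −y**3 − 6y − 7 = ((1/2)y + 3/2)(−2y**2 + 6y + 8) + (−19y − 19)
  −2y**2 + 6y + 8 = ((2/19)y − 8/19)(−19y − 19) + (0)
Last nonzero remainder: −19y − 19. Dividing through by −19 gives the monic gcd y + 1.
Then lcm(f, g) = f·g / gcd(f, g); expanding and making the result monic gives the answer.

y**5 − 3y**4 + 21y**3 − 11y**2 + 69y + 105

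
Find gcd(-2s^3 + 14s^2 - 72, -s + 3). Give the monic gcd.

Euclidean algorithm in ℚ[s]:
  -2s^3 + 14s^2 - 72 = (2s^2 - 8s - 24)(-s + 3) + (0)
Last nonzero remainder: -s + 3. Dividing through by -1 gives the monic gcd s - 3.

s - 3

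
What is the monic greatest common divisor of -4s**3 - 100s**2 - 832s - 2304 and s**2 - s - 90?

Apply the Euclidean algorithm:
  -4s**3 - 100s**2 - 832s - 2304 = (-4s - 104)(s**2 - s - 90) + (-1296s - 11664)
  s**2 - s - 90 = (-(1/1296)s + 5/648)(-1296s - 11664) + (0)
Last nonzero remainder: -1296s - 11664. Dividing through by -1296 gives the monic gcd s + 9.

s + 9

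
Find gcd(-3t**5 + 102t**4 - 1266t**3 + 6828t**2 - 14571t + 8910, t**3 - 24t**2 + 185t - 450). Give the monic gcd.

t**2 - 19t + 90

Apply the Euclidean algorithm:
  -3t**5 + 102t**4 - 1266t**3 + 6828t**2 - 14571t + 8910 = (-3t**2 + 30t + 9)(t**3 - 24t**2 + 185t - 450) + (144t**2 - 2736t + 12960)
  t**3 - 24t**2 + 185t - 450 = ((1/144)t - 5/144)(144t**2 - 2736t + 12960) + (0)
Last nonzero remainder: 144t**2 - 2736t + 12960. Dividing through by 144 gives the monic gcd t**2 - 19t + 90.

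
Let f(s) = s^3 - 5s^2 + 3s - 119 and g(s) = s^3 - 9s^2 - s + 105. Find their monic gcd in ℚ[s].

Repeated division with remainder:
  s^3 - 5s^2 + 3s - 119 = (s^3 - 9s^2 - s + 105) + (4s^2 + 4s - 224)
  s^3 - 9s^2 - s + 105 = ((1/4)s - 5/2)(4s^2 + 4s - 224) + (65s - 455)
  4s^2 + 4s - 224 = ((4/65)s + 32/65)(65s - 455) + (0)
Last nonzero remainder: 65s - 455. Dividing through by 65 gives the monic gcd s - 7.

s - 7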